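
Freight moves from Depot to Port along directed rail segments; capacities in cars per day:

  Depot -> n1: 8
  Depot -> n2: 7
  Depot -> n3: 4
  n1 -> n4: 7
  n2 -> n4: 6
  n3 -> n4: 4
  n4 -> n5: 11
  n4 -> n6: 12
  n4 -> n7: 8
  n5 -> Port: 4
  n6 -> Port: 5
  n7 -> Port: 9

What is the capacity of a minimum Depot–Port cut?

Augment Depot→n1→n4→n5→Port: bottleneck 4, flow now 4.
Augment Depot→n1→n4→n6→Port: bottleneck 3, flow now 7.
Augment Depot→n2→n4→n6→Port: bottleneck 2, flow now 9.
Augment Depot→n2→n4→n7→Port: bottleneck 4, flow now 13.
Augment Depot→n3→n4→n7→Port: bottleneck 4, flow now 17.
No augmenting path remains; maximum flow = 17.
By max-flow min-cut, the minimum cut capacity equals the max flow.
In the residual graph, reachable from Depot: {Depot, n1, n2}.
Min-cut edges: Depot→n3 (4), n1→n4 (7), n2→n4 (6); capacity 4 + 7 + 6 = 17.

17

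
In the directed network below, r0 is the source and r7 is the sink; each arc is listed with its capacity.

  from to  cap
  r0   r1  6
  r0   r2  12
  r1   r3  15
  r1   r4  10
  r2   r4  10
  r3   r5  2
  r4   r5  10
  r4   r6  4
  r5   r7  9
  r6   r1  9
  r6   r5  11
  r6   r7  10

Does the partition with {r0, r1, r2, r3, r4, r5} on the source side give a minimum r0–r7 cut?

Given cut capacity: 4 + 9 = 13.
Augment r0→r1→r3→r5→r7: bottleneck 2, flow now 2.
Augment r0→r1→r4→r5→r7: bottleneck 4, flow now 6.
Augment r0→r2→r4→r5→r7: bottleneck 3, flow now 9.
Augment r0→r2→r4→r6→r7: bottleneck 4, flow now 13.
No augmenting path remains; maximum flow = 13.
Cut capacity 13 equals the max flow, so it is a minimum cut.

Yes — it is a minimum cut (capacity 13).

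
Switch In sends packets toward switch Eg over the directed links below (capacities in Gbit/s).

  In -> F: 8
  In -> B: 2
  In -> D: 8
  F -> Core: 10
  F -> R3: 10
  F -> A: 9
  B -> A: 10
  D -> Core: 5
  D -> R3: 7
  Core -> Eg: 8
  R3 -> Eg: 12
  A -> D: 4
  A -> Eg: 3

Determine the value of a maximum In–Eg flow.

18

Augment In→F→Core→Eg: bottleneck 8, flow now 8.
Augment In→B→A→Eg: bottleneck 2, flow now 10.
Augment In→D→R3→Eg: bottleneck 7, flow now 17.
Augment In→D→Core→F→R3→Eg: bottleneck 1, flow now 18. (uses reverse residual edge)
No augmenting path remains; maximum flow = 18.
In the residual graph, reachable from In: {In}.
Min-cut edges: In→F (8), In→B (2), In→D (8); capacity 8 + 2 + 8 = 18.
This cut is saturated, so no flow can exceed 18.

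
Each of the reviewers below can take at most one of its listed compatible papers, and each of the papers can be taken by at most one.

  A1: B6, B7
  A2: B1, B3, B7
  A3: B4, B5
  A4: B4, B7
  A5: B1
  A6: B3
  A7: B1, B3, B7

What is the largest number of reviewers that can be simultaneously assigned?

6

Unit-capacity flow: source→left, listed edges, right→sink; max matching = max flow.
Augmenting path A1→B6 (+1); matched 1.
Augmenting path A2→B1 (+1); matched 2.
Augmenting path A3→B4 (+1); matched 3.
Augmenting path A4→B7 (+1); matched 4.
Augmenting path A6→B3 (+1); matched 5.
Augmenting path A7→B7→A4→B4→A3→B5 (+1); matched 6.
No augmenting path remains; maximum matching = 6.
König certificate: {A1, A3, A4, B1, B3, B7} is a vertex cover of size 6 (every listed pair touches it), so no matching can be larger.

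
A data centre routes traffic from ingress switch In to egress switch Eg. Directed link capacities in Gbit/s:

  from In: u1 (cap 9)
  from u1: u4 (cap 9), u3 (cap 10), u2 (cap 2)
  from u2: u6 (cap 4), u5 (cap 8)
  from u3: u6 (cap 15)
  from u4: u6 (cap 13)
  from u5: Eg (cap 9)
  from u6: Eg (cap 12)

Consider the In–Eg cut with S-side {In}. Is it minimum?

Yes — it is a minimum cut (capacity 9).

Given cut capacity: 9 = 9.
Augment In→u1→u2→u5→Eg: bottleneck 2, flow now 2.
Augment In→u1→u3→u6→Eg: bottleneck 7, flow now 9.
No augmenting path remains; maximum flow = 9.
Cut capacity 9 equals the max flow, so it is a minimum cut.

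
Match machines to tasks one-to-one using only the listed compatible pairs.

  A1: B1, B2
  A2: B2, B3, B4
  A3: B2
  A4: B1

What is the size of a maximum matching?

3

Unit-capacity flow: source→left, listed edges, right→sink; max matching = max flow.
Augmenting path A1→B1 (+1); matched 1.
Augmenting path A2→B2 (+1); matched 2.
Augmenting path A3→B2→A2→B3 (+1); matched 3.
No augmenting path remains; maximum matching = 3.
König certificate: {A2, B1, B2} is a vertex cover of size 3 (every listed pair touches it), so no matching can be larger.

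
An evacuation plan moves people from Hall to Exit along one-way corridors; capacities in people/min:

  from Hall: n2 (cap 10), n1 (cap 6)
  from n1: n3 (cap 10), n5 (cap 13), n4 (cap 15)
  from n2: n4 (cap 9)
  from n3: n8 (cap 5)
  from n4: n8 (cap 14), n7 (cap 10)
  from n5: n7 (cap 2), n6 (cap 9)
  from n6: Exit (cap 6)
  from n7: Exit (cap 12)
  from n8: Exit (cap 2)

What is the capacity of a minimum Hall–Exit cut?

15

Augment Hall→n1→n3→n8→Exit: bottleneck 2, flow now 2.
Augment Hall→n1→n4→n7→Exit: bottleneck 4, flow now 6.
Augment Hall→n2→n4→n7→Exit: bottleneck 6, flow now 12.
Augment Hall→n2→n4→n1→n5→n6→Exit: bottleneck 3, flow now 15. (uses reverse residual edge)
No augmenting path remains; maximum flow = 15.
By max-flow min-cut, the minimum cut capacity equals the max flow.
In the residual graph, reachable from Hall: {Hall, n2}.
Min-cut edges: Hall→n1 (6), n2→n4 (9); capacity 6 + 9 = 15.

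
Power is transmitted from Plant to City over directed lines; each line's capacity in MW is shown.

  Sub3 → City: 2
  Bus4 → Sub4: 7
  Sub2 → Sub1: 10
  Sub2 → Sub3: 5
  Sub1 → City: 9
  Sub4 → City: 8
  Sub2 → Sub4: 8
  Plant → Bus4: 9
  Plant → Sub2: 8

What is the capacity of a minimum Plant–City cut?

Augment Plant→Bus4→Sub4→City: bottleneck 7, flow now 7.
Augment Plant→Sub2→Sub4→City: bottleneck 1, flow now 8.
Augment Plant→Sub2→Sub1→City: bottleneck 7, flow now 15.
No augmenting path remains; maximum flow = 15.
By max-flow min-cut, the minimum cut capacity equals the max flow.
In the residual graph, reachable from Plant: {Plant, Bus4}.
Min-cut edges: Plant→Sub2 (8), Bus4→Sub4 (7); capacity 8 + 7 = 15.

15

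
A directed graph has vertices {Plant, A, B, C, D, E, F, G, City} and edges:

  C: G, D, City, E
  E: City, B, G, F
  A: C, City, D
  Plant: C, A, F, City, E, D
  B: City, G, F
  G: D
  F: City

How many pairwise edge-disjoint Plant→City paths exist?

Assign every edge capacity 1; by Menger, the answer equals the max flow.
Path Plant→City (+1); total 1.
Path Plant→A→City (+1); total 2.
Path Plant→C→City (+1); total 3.
Path Plant→E→City (+1); total 4.
Path Plant→F→City (+1); total 5.
No residual Plant→City path; max flow = 5.
Certifying cut of size 5: {Plant→A, Plant→C, Plant→City, Plant→E, Plant→F}.

5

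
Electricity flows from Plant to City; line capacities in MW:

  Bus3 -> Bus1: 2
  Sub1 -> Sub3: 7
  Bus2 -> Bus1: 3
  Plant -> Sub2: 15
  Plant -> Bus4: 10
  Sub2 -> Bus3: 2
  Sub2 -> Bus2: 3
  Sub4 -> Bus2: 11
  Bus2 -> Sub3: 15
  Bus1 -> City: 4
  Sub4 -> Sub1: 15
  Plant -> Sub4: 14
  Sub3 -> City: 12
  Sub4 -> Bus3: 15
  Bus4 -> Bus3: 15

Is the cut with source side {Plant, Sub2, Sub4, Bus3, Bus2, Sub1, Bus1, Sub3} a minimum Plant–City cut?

Given cut capacity: 10 + 4 + 12 = 26.
Augment Plant→Bus4→Bus3→Bus1→City: bottleneck 2, flow now 2.
Augment Plant→Sub2→Bus2→Bus1→City: bottleneck 2, flow now 4.
Augment Plant→Sub2→Bus2→Sub3→City: bottleneck 1, flow now 5.
Augment Plant→Sub4→Bus2→Sub3→City: bottleneck 11, flow now 16.
No augmenting path remains; maximum flow = 16.
In the residual graph, reachable from Plant: {Plant, Bus4, Sub2, Sub4, Bus3, Bus2, Sub1, Bus1, Sub3}.
Min-cut edges: Bus1→City (4), Sub3→City (12); capacity 4 + 12 = 16.
Cut capacity 26 exceeds the max flow 16, so it is not minimum.

No — its capacity is 26, but the minimum cut has capacity 16.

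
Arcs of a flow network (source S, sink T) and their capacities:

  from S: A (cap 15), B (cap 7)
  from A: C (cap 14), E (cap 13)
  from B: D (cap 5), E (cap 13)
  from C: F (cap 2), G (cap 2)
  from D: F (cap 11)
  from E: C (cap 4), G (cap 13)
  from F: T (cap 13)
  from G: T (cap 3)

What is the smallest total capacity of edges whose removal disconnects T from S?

Augment S→A→C→F→T: bottleneck 2, flow now 2.
Augment S→A→C→G→T: bottleneck 2, flow now 4.
Augment S→A→E→G→T: bottleneck 1, flow now 5.
Augment S→B→D→F→T: bottleneck 5, flow now 10.
No augmenting path remains; maximum flow = 10.
By max-flow min-cut, the minimum cut capacity equals the max flow.
In the residual graph, reachable from S: {S, A, B, C, E, G}.
Min-cut edges: B→D (5), C→F (2), G→T (3); capacity 5 + 2 + 3 = 10.

10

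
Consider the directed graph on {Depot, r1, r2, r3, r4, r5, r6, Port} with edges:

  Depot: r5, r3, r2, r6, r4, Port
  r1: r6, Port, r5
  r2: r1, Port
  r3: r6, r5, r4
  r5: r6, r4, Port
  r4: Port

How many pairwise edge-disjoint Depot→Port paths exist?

Assign every edge capacity 1; by Menger, the answer equals the max flow.
Path Depot→Port (+1); total 1.
Path Depot→r2→Port (+1); total 2.
Path Depot→r4→Port (+1); total 3.
Path Depot→r5→Port (+1); total 4.
No residual Depot→Port path; max flow = 4.
Certifying cut of size 4: {Depot→Port, Depot→r2, r4→Port, r5→Port}.

4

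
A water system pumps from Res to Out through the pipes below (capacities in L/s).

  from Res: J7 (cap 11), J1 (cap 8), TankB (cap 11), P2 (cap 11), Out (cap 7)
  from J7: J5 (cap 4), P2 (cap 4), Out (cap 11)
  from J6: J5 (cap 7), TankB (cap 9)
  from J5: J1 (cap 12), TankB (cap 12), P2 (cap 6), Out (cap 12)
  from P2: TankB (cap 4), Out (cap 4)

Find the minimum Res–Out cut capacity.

Augment Res→Out: bottleneck 7, flow now 7.
Augment Res→J7→Out: bottleneck 11, flow now 18.
Augment Res→P2→Out: bottleneck 4, flow now 22.
No augmenting path remains; maximum flow = 22.
By max-flow min-cut, the minimum cut capacity equals the max flow.
In the residual graph, reachable from Res: {Res, J1, TankB, P2}.
Min-cut edges: Res→J7 (11), Res→Out (7), P2→Out (4); capacity 11 + 7 + 4 = 22.

22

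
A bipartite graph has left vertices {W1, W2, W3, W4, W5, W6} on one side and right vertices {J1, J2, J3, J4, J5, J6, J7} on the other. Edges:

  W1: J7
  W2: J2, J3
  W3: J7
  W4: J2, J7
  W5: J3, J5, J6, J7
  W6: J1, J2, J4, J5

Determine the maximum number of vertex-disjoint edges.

Unit-capacity flow: source→left, listed edges, right→sink; max matching = max flow.
Augmenting path W1→J7 (+1); matched 1.
Augmenting path W2→J2 (+1); matched 2.
Augmenting path W5→J3 (+1); matched 3.
Augmenting path W6→J1 (+1); matched 4.
Augmenting path W4→J2→W2→J3→W5→J5 (+1); matched 5.
No augmenting path remains; maximum matching = 5.
König certificate: {W2, W4, W5, W6, J7} is a vertex cover of size 5 (every listed pair touches it), so no matching can be larger.

5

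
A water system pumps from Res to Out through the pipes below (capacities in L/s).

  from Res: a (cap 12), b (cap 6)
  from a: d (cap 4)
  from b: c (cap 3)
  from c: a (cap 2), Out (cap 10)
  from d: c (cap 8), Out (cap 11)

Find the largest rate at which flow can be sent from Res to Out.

7

Augment Res→a→d→Out: bottleneck 4, flow now 4.
Augment Res→b→c→Out: bottleneck 3, flow now 7.
No augmenting path remains; maximum flow = 7.
In the residual graph, reachable from Res: {Res, a, b}.
Min-cut edges: a→d (4), b→c (3); capacity 4 + 3 = 7.
This cut is saturated, so no flow can exceed 7.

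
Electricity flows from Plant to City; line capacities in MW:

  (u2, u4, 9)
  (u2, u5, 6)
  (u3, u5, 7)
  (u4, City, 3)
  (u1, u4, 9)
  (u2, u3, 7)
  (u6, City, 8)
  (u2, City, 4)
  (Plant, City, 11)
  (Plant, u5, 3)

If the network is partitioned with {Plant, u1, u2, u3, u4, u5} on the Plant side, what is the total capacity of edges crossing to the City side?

18

Edges leaving {Plant, u1, u2, u3, u4, u5}: Plant→City (11), u2→City (4), u4→City (3).
Cut capacity = 11 + 4 + 3 = 18.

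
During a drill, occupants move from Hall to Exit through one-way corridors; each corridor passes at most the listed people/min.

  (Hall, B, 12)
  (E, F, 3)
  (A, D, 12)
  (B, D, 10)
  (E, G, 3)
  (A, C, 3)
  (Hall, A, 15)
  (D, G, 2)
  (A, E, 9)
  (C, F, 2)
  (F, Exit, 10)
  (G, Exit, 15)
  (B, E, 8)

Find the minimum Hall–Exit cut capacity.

Augment Hall→A→C→F→Exit: bottleneck 2, flow now 2.
Augment Hall→A→D→G→Exit: bottleneck 2, flow now 4.
Augment Hall→A→E→F→Exit: bottleneck 3, flow now 7.
Augment Hall→A→E→G→Exit: bottleneck 3, flow now 10.
No augmenting path remains; maximum flow = 10.
By max-flow min-cut, the minimum cut capacity equals the max flow.
In the residual graph, reachable from Hall: {Hall, A, B, C, D, E}.
Min-cut edges: C→F (2), D→G (2), E→F (3), E→G (3); capacity 2 + 2 + 3 + 3 = 10.

10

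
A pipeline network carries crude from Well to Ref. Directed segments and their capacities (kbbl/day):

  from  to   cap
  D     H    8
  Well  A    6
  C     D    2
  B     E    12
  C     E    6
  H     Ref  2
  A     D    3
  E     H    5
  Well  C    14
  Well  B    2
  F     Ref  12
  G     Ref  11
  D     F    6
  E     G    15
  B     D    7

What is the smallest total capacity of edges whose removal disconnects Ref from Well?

Augment Well→A→D→F→Ref: bottleneck 3, flow now 3.
Augment Well→B→D→F→Ref: bottleneck 2, flow now 5.
Augment Well→C→D→F→Ref: bottleneck 1, flow now 6.
Augment Well→C→D→H→Ref: bottleneck 1, flow now 7.
Augment Well→C→E→G→Ref: bottleneck 6, flow now 13.
No augmenting path remains; maximum flow = 13.
By max-flow min-cut, the minimum cut capacity equals the max flow.
In the residual graph, reachable from Well: {Well, A, C}.
Min-cut edges: Well→B (2), A→D (3), C→D (2), C→E (6); capacity 2 + 3 + 2 + 6 = 13.

13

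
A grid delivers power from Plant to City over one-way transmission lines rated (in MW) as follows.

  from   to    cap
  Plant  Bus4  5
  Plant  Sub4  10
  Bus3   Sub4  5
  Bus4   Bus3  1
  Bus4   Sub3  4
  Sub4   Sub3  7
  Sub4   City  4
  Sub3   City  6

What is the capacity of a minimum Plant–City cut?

Augment Plant→Sub4→City: bottleneck 4, flow now 4.
Augment Plant→Bus4→Sub3→City: bottleneck 4, flow now 8.
Augment Plant→Sub4→Sub3→City: bottleneck 2, flow now 10.
No augmenting path remains; maximum flow = 10.
By max-flow min-cut, the minimum cut capacity equals the max flow.
In the residual graph, reachable from Plant: {Plant, Bus3, Bus4, Sub4, Sub3}.
Min-cut edges: Sub4→City (4), Sub3→City (6); capacity 4 + 6 = 10.

10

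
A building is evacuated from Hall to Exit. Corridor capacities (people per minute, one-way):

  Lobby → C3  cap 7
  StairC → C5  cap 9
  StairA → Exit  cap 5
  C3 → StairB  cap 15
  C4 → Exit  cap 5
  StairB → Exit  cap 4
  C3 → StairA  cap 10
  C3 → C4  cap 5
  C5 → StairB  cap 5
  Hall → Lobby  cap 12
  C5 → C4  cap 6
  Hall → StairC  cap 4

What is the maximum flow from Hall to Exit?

Augment Hall→Lobby→C3→StairA→Exit: bottleneck 5, flow now 5.
Augment Hall→Lobby→C3→C4→Exit: bottleneck 2, flow now 7.
Augment Hall→StairC→C5→C4→Exit: bottleneck 3, flow now 10.
Augment Hall→StairC→C5→StairB→Exit: bottleneck 1, flow now 11.
No augmenting path remains; maximum flow = 11.
In the residual graph, reachable from Hall: {Hall, Lobby}.
Min-cut edges: Hall→StairC (4), Lobby→C3 (7); capacity 4 + 7 = 11.
This cut is saturated, so no flow can exceed 11.

11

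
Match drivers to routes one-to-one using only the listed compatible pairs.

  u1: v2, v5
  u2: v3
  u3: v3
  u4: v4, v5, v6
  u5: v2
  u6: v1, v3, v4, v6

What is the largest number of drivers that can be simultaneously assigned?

5

Unit-capacity flow: source→left, listed edges, right→sink; max matching = max flow.
Augmenting path u1→v2 (+1); matched 1.
Augmenting path u2→v3 (+1); matched 2.
Augmenting path u4→v4 (+1); matched 3.
Augmenting path u6→v1 (+1); matched 4.
Augmenting path u5→v2→u1→v5 (+1); matched 5.
No augmenting path remains; maximum matching = 5.
König certificate: {u1, u4, u5, u6, v3} is a vertex cover of size 5 (every listed pair touches it), so no matching can be larger.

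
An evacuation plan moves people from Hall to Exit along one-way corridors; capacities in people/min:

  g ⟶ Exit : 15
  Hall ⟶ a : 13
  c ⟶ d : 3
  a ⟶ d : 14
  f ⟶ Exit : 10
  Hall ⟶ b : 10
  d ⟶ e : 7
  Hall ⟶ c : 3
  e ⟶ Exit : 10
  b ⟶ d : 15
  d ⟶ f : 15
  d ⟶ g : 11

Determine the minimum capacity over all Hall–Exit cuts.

26

Augment Hall→a→d→e→Exit: bottleneck 7, flow now 7.
Augment Hall→a→d→f→Exit: bottleneck 6, flow now 13.
Augment Hall→b→d→f→Exit: bottleneck 4, flow now 17.
Augment Hall→b→d→g→Exit: bottleneck 6, flow now 23.
Augment Hall→c→d→g→Exit: bottleneck 3, flow now 26.
No augmenting path remains; maximum flow = 26.
By max-flow min-cut, the minimum cut capacity equals the max flow.
In the residual graph, reachable from Hall: {Hall}.
Min-cut edges: Hall→a (13), Hall→b (10), Hall→c (3); capacity 13 + 10 + 3 = 26.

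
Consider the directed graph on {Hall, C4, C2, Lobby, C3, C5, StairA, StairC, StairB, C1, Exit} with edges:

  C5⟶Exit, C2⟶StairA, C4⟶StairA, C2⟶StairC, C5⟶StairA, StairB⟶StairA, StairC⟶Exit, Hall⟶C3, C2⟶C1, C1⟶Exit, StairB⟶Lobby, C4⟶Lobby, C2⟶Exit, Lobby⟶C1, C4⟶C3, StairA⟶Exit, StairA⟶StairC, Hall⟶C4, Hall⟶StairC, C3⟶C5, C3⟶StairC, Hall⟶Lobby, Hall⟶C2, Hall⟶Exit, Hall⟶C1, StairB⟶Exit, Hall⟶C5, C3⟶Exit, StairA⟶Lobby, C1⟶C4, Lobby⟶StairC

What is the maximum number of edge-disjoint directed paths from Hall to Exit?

7

Assign every edge capacity 1; by Menger, the answer equals the max flow.
Path Hall→Exit (+1); total 1.
Path Hall→C2→Exit (+1); total 2.
Path Hall→C3→Exit (+1); total 3.
Path Hall→C5→Exit (+1); total 4.
Path Hall→StairC→Exit (+1); total 5.
Path Hall→C1→Exit (+1); total 6.
Path Hall→C4→StairA→Exit (+1); total 7.
No residual Hall→Exit path; max flow = 7.
Certifying cut of size 7: {C1→Exit, C3→Exit, C5→Exit, Hall→C2, Hall→Exit, StairA→Exit, StairC→Exit}.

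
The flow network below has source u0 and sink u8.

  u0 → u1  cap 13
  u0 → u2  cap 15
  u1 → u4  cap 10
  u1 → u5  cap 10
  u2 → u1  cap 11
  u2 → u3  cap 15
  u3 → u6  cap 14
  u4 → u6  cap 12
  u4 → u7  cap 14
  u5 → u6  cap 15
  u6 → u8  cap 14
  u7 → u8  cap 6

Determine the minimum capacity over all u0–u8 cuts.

Augment u0→u1→u4→u6→u8: bottleneck 10, flow now 10.
Augment u0→u1→u5→u6→u8: bottleneck 3, flow now 13.
Augment u0→u2→u3→u6→u8: bottleneck 1, flow now 14.
Augment u0→u2→u3→u6→u4→u7→u8: bottleneck 6, flow now 20. (uses reverse residual edge)
No augmenting path remains; maximum flow = 20.
By max-flow min-cut, the minimum cut capacity equals the max flow.
In the residual graph, reachable from u0: {u0, u1, u2, u3, u4, u5, u6, u7}.
Min-cut edges: u6→u8 (14), u7→u8 (6); capacity 14 + 6 = 20.

20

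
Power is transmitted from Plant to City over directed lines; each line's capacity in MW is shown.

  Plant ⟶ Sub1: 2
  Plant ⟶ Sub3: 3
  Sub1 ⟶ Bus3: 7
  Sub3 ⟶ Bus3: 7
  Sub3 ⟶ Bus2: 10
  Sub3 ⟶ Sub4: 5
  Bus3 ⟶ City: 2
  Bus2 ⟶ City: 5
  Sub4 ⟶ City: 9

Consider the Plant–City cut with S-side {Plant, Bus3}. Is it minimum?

No — its capacity is 7, but the minimum cut has capacity 5.

Given cut capacity: 2 + 3 + 2 = 7.
Augment Plant→Sub1→Bus3→City: bottleneck 2, flow now 2.
Augment Plant→Sub3→Bus2→City: bottleneck 3, flow now 5.
No augmenting path remains; maximum flow = 5.
In the residual graph, reachable from Plant: {Plant}.
Min-cut edges: Plant→Sub1 (2), Plant→Sub3 (3); capacity 2 + 3 = 5.
Cut capacity 7 exceeds the max flow 5, so it is not minimum.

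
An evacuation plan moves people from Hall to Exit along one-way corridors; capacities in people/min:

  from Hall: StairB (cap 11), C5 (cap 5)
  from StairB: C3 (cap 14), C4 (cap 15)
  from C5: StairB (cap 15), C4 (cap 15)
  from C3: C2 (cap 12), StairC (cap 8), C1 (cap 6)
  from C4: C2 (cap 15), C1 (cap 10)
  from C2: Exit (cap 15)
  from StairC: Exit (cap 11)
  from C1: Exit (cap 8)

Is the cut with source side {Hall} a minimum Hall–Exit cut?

Given cut capacity: 11 + 5 = 16.
Augment Hall→StairB→C3→C2→Exit: bottleneck 11, flow now 11.
Augment Hall→C5→C4→C2→Exit: bottleneck 4, flow now 15.
Augment Hall→C5→C4→C1→Exit: bottleneck 1, flow now 16.
No augmenting path remains; maximum flow = 16.
Cut capacity 16 equals the max flow, so it is a minimum cut.

Yes — it is a minimum cut (capacity 16).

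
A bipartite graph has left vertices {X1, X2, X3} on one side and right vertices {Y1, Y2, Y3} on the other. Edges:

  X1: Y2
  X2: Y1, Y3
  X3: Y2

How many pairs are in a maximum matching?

Unit-capacity flow: source→left, listed edges, right→sink; max matching = max flow.
Augmenting path X1→Y2 (+1); matched 1.
Augmenting path X2→Y1 (+1); matched 2.
No augmenting path remains; maximum matching = 2.
König certificate: {X2, Y2} is a vertex cover of size 2 (every listed pair touches it), so no matching can be larger.

2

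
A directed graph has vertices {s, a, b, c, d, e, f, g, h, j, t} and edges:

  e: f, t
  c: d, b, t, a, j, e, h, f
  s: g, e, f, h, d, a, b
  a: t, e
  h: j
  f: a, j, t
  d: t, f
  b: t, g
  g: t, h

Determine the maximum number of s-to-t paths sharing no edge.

6

Assign every edge capacity 1; by Menger, the answer equals the max flow.
Path s→a→t (+1); total 1.
Path s→b→t (+1); total 2.
Path s→d→t (+1); total 3.
Path s→e→t (+1); total 4.
Path s→f→t (+1); total 5.
Path s→g→t (+1); total 6.
No residual s→t path; max flow = 6.
Certifying cut of size 6: {s→a, s→b, s→d, s→e, s→f, s→g}.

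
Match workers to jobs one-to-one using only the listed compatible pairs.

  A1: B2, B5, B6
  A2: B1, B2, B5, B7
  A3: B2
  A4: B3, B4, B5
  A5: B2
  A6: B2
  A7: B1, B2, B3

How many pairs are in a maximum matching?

Unit-capacity flow: source→left, listed edges, right→sink; max matching = max flow.
Augmenting path A1→B2 (+1); matched 1.
Augmenting path A2→B1 (+1); matched 2.
Augmenting path A4→B3 (+1); matched 3.
Augmenting path A3→B2→A1→B5 (+1); matched 4.
Augmenting path A7→B1→A2→B7 (+1); matched 5.
No augmenting path remains; maximum matching = 5.
König certificate: {A1, A2, A4, A7, B2} is a vertex cover of size 5 (every listed pair touches it), so no matching can be larger.

5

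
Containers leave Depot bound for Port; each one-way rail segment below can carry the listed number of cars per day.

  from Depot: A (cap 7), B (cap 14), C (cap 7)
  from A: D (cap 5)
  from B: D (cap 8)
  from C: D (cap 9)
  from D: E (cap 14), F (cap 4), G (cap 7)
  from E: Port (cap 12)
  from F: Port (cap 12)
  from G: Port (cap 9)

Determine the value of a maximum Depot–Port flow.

Augment Depot→A→D→E→Port: bottleneck 5, flow now 5.
Augment Depot→B→D→E→Port: bottleneck 7, flow now 12.
Augment Depot→B→D→F→Port: bottleneck 1, flow now 13.
Augment Depot→C→D→F→Port: bottleneck 3, flow now 16.
Augment Depot→C→D→G→Port: bottleneck 4, flow now 20.
No augmenting path remains; maximum flow = 20.
In the residual graph, reachable from Depot: {Depot, A, B}.
Min-cut edges: Depot→C (7), A→D (5), B→D (8); capacity 7 + 5 + 8 = 20.
This cut is saturated, so no flow can exceed 20.

20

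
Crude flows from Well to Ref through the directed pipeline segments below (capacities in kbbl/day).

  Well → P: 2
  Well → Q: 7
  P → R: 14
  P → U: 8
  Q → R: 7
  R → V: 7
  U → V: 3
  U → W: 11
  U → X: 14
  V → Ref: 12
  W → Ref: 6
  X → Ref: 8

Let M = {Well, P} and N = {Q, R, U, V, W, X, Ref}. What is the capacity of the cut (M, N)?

Edges leaving {Well, P}: Well→Q (7), P→R (14), P→U (8).
Cut capacity = 7 + 14 + 8 = 29.

29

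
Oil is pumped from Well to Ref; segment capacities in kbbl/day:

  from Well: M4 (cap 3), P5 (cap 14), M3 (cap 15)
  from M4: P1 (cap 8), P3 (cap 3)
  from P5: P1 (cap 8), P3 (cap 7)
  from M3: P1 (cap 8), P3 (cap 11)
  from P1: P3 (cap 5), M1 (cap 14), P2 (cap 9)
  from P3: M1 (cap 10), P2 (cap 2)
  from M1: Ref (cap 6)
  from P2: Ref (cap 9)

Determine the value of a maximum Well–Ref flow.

Augment Well→M4→P1→M1→Ref: bottleneck 3, flow now 3.
Augment Well→P5→P1→M1→Ref: bottleneck 3, flow now 6.
Augment Well→P5→P1→P2→Ref: bottleneck 5, flow now 11.
Augment Well→P5→P3→P2→Ref: bottleneck 2, flow now 13.
Augment Well→M3→P1→P2→Ref: bottleneck 2, flow now 15.
No augmenting path remains; maximum flow = 15.
In the residual graph, reachable from Well: {Well, M4, P5, M3, P1, P3, M1, P2}.
Min-cut edges: M1→Ref (6), P2→Ref (9); capacity 6 + 9 = 15.
This cut is saturated, so no flow can exceed 15.

15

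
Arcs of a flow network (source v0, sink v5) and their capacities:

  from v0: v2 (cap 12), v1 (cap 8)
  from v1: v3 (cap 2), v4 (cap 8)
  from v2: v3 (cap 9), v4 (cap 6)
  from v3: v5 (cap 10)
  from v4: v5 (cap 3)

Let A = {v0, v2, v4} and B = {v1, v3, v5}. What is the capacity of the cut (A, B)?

Edges leaving {v0, v2, v4}: v0→v1 (8), v2→v3 (9), v4→v5 (3).
Cut capacity = 8 + 9 + 3 = 20.

20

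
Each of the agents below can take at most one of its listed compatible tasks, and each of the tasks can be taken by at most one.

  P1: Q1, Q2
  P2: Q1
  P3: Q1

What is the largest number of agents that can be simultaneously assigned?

2

Unit-capacity flow: source→left, listed edges, right→sink; max matching = max flow.
Augmenting path P1→Q1 (+1); matched 1.
Augmenting path P2→Q1→P1→Q2 (+1); matched 2.
No augmenting path remains; maximum matching = 2.
König certificate: {P1, Q1} is a vertex cover of size 2 (every listed pair touches it), so no matching can be larger.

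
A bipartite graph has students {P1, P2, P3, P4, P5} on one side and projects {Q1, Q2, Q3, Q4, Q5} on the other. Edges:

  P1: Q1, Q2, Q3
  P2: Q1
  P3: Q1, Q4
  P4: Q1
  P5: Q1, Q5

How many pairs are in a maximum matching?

Unit-capacity flow: source→left, listed edges, right→sink; max matching = max flow.
Augmenting path P1→Q1 (+1); matched 1.
Augmenting path P3→Q4 (+1); matched 2.
Augmenting path P5→Q5 (+1); matched 3.
Augmenting path P2→Q1→P1→Q2 (+1); matched 4.
No augmenting path remains; maximum matching = 4.
König certificate: {P1, P3, P5, Q1} is a vertex cover of size 4 (every listed pair touches it), so no matching can be larger.

4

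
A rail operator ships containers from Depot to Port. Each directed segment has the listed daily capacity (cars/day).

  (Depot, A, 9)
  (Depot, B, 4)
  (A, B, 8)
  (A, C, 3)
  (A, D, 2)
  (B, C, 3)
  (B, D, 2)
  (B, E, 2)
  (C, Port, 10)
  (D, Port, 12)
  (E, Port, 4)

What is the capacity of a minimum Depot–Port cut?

Augment Depot→A→C→Port: bottleneck 3, flow now 3.
Augment Depot→A→D→Port: bottleneck 2, flow now 5.
Augment Depot→B→C→Port: bottleneck 3, flow now 8.
Augment Depot→B→D→Port: bottleneck 1, flow now 9.
Augment Depot→A→B→D→Port: bottleneck 1, flow now 10.
Augment Depot→A→B→E→Port: bottleneck 2, flow now 12.
No augmenting path remains; maximum flow = 12.
By max-flow min-cut, the minimum cut capacity equals the max flow.
In the residual graph, reachable from Depot: {Depot, A, B}.
Min-cut edges: A→C (3), A→D (2), B→C (3), B→D (2), B→E (2); capacity 3 + 2 + 3 + 2 + 2 = 12.

12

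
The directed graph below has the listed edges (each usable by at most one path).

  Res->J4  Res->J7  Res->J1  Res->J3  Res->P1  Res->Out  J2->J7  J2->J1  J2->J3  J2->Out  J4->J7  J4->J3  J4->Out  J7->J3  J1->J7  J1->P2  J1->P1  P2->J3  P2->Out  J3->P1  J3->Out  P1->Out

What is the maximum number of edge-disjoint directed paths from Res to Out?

5

Assign every edge capacity 1; by Menger, the answer equals the max flow.
Path Res→Out (+1); total 1.
Path Res→J4→Out (+1); total 2.
Path Res→J3→Out (+1); total 3.
Path Res→P1→Out (+1); total 4.
Path Res→J1→P2→Out (+1); total 5.
No residual Res→Out path; max flow = 5.
Certifying cut of size 5: {J3→Out, P1→Out, Res→J1, Res→J4, Res→Out}.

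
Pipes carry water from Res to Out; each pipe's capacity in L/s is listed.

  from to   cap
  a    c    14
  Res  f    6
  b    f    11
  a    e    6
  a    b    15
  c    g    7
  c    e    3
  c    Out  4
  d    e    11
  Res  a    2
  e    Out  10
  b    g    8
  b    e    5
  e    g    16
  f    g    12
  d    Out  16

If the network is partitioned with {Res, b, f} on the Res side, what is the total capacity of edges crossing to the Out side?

27

Edges leaving {Res, b, f}: Res→a (2), b→e (5), b→g (8), f→g (12).
Cut capacity = 2 + 5 + 8 + 12 = 27.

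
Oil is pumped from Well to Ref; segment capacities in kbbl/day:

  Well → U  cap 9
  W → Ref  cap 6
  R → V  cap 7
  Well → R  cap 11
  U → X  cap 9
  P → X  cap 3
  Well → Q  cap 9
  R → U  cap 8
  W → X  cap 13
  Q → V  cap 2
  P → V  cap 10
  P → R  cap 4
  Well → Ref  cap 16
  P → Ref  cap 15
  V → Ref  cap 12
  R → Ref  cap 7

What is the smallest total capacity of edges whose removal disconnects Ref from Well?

29

Augment Well→Ref: bottleneck 16, flow now 16.
Augment Well→R→Ref: bottleneck 7, flow now 23.
Augment Well→Q→V→Ref: bottleneck 2, flow now 25.
Augment Well→R→V→Ref: bottleneck 4, flow now 29.
No augmenting path remains; maximum flow = 29.
By max-flow min-cut, the minimum cut capacity equals the max flow.
In the residual graph, reachable from Well: {Well, Q, U, X}.
Min-cut edges: Well→R (11), Well→Ref (16), Q→V (2); capacity 11 + 16 + 2 = 29.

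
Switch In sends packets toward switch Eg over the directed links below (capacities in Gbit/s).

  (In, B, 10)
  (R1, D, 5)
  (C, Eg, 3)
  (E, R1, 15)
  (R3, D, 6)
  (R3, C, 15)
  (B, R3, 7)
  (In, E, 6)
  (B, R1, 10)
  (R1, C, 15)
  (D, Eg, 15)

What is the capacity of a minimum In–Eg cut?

Augment In→B→R3→D→Eg: bottleneck 6, flow now 6.
Augment In→B→R3→C→Eg: bottleneck 1, flow now 7.
Augment In→B→R1→D→Eg: bottleneck 3, flow now 10.
Augment In→E→R1→D→Eg: bottleneck 2, flow now 12.
Augment In→E→R1→C→Eg: bottleneck 2, flow now 14.
No augmenting path remains; maximum flow = 14.
By max-flow min-cut, the minimum cut capacity equals the max flow.
In the residual graph, reachable from In: {In, B, E, R3, R1, C}.
Min-cut edges: R3→D (6), R1→D (5), C→Eg (3); capacity 6 + 5 + 3 = 14.

14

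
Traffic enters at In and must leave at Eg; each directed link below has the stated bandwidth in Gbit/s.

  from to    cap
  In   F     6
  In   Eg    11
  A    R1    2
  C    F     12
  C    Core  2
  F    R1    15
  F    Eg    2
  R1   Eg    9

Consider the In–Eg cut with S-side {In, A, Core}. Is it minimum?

Given cut capacity: 6 + 11 + 2 = 19.
Augment In→Eg: bottleneck 11, flow now 11.
Augment In→F→Eg: bottleneck 2, flow now 13.
Augment In→F→R1→Eg: bottleneck 4, flow now 17.
No augmenting path remains; maximum flow = 17.
In the residual graph, reachable from In: {In}.
Min-cut edges: In→F (6), In→Eg (11); capacity 6 + 11 = 17.
Cut capacity 19 exceeds the max flow 17, so it is not minimum.

No — its capacity is 19, but the minimum cut has capacity 17.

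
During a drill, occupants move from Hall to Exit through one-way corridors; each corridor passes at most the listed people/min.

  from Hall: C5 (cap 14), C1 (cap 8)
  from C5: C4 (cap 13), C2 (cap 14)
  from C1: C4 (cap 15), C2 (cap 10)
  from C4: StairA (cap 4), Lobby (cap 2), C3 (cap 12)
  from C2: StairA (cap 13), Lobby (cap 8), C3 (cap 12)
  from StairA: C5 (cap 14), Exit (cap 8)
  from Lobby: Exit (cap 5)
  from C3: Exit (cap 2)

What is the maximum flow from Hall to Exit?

15

Augment Hall→C5→C4→StairA→Exit: bottleneck 4, flow now 4.
Augment Hall→C5→C4→Lobby→Exit: bottleneck 2, flow now 6.
Augment Hall→C5→C4→C3→Exit: bottleneck 2, flow now 8.
Augment Hall→C5→C2→StairA→Exit: bottleneck 4, flow now 12.
Augment Hall→C5→C2→Lobby→Exit: bottleneck 2, flow now 14.
Augment Hall→C1→C2→Lobby→Exit: bottleneck 1, flow now 15.
No augmenting path remains; maximum flow = 15.
In the residual graph, reachable from Hall: {Hall, C5, C1, C4, C2, StairA, Lobby, C3}.
Min-cut edges: StairA→Exit (8), Lobby→Exit (5), C3→Exit (2); capacity 8 + 5 + 2 = 15.
This cut is saturated, so no flow can exceed 15.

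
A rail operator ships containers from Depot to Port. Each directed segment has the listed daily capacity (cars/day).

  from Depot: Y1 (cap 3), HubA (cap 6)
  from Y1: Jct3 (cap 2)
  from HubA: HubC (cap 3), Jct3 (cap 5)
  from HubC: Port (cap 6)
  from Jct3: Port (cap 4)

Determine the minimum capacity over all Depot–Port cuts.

Augment Depot→Y1→Jct3→Port: bottleneck 2, flow now 2.
Augment Depot→HubA→HubC→Port: bottleneck 3, flow now 5.
Augment Depot→HubA→Jct3→Port: bottleneck 2, flow now 7.
No augmenting path remains; maximum flow = 7.
By max-flow min-cut, the minimum cut capacity equals the max flow.
In the residual graph, reachable from Depot: {Depot, Y1, HubA, Jct3}.
Min-cut edges: HubA→HubC (3), Jct3→Port (4); capacity 3 + 4 = 7.

7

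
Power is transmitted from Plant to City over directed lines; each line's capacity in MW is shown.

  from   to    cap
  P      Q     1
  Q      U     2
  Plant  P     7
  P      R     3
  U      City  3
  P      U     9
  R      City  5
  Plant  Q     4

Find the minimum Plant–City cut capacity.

Augment Plant→P→R→City: bottleneck 3, flow now 3.
Augment Plant→P→U→City: bottleneck 3, flow now 6.
No augmenting path remains; maximum flow = 6.
By max-flow min-cut, the minimum cut capacity equals the max flow.
In the residual graph, reachable from Plant: {Plant, P, Q, U}.
Min-cut edges: P→R (3), U→City (3); capacity 3 + 3 = 6.

6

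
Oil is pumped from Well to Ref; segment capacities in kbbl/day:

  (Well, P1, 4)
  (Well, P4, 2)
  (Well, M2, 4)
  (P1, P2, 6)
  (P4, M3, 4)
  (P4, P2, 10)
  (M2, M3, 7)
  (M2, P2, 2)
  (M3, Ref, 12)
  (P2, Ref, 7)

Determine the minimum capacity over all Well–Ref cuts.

10

Augment Well→P1→P2→Ref: bottleneck 4, flow now 4.
Augment Well→P4→M3→Ref: bottleneck 2, flow now 6.
Augment Well→M2→M3→Ref: bottleneck 4, flow now 10.
No augmenting path remains; maximum flow = 10.
By max-flow min-cut, the minimum cut capacity equals the max flow.
In the residual graph, reachable from Well: {Well}.
Min-cut edges: Well→P1 (4), Well→P4 (2), Well→M2 (4); capacity 4 + 2 + 4 = 10.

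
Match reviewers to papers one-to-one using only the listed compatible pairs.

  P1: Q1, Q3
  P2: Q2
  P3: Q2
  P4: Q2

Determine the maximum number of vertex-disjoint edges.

Unit-capacity flow: source→left, listed edges, right→sink; max matching = max flow.
Augmenting path P1→Q1 (+1); matched 1.
Augmenting path P2→Q2 (+1); matched 2.
No augmenting path remains; maximum matching = 2.
König certificate: {P1, Q2} is a vertex cover of size 2 (every listed pair touches it), so no matching can be larger.

2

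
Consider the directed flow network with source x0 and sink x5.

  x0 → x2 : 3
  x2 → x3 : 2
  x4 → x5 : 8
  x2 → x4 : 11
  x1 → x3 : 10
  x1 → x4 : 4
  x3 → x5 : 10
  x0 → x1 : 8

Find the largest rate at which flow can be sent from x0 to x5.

11

Augment x0→x1→x3→x5: bottleneck 8, flow now 8.
Augment x0→x2→x3→x5: bottleneck 2, flow now 10.
Augment x0→x2→x4→x5: bottleneck 1, flow now 11.
No augmenting path remains; maximum flow = 11.
In the residual graph, reachable from x0: {x0}.
Min-cut edges: x0→x1 (8), x0→x2 (3); capacity 8 + 3 = 11.
This cut is saturated, so no flow can exceed 11.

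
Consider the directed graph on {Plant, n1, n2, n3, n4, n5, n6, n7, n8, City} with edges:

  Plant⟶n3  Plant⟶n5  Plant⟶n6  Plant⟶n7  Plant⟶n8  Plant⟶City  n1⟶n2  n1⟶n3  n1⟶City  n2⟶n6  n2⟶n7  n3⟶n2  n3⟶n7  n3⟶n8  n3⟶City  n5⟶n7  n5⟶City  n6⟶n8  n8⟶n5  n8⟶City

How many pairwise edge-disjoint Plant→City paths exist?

Assign every edge capacity 1; by Menger, the answer equals the max flow.
Path Plant→City (+1); total 1.
Path Plant→n3→City (+1); total 2.
Path Plant→n5→City (+1); total 3.
Path Plant→n8→City (+1); total 4.
No residual Plant→City path; max flow = 4.
Certifying cut of size 4: {Plant→City, Plant→n3, n5→City, n8→City}.

4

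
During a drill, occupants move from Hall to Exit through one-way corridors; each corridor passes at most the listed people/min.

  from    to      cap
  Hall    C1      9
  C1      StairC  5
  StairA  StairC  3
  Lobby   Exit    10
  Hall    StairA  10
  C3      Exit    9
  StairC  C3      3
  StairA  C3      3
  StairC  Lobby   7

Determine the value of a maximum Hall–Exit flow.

11

Augment Hall→StairA→C3→Exit: bottleneck 3, flow now 3.
Augment Hall→StairA→StairC→Lobby→Exit: bottleneck 3, flow now 6.
Augment Hall→C1→StairC→Lobby→Exit: bottleneck 4, flow now 10.
Augment Hall→C1→StairC→C3→Exit: bottleneck 1, flow now 11.
No augmenting path remains; maximum flow = 11.
In the residual graph, reachable from Hall: {Hall, StairA, C1}.
Min-cut edges: StairA→StairC (3), StairA→C3 (3), C1→StairC (5); capacity 3 + 3 + 5 = 11.
This cut is saturated, so no flow can exceed 11.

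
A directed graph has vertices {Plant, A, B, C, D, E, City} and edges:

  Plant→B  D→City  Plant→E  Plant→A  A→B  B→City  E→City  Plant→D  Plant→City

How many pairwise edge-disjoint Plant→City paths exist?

4

Assign every edge capacity 1; by Menger, the answer equals the max flow.
Path Plant→City (+1); total 1.
Path Plant→B→City (+1); total 2.
Path Plant→D→City (+1); total 3.
Path Plant→E→City (+1); total 4.
No residual Plant→City path; max flow = 4.
Certifying cut of size 4: {B→City, Plant→City, Plant→D, Plant→E}.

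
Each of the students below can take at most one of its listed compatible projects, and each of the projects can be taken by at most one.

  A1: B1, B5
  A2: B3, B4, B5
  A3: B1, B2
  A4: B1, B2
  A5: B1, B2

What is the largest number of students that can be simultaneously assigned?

Unit-capacity flow: source→left, listed edges, right→sink; max matching = max flow.
Augmenting path A1→B1 (+1); matched 1.
Augmenting path A2→B3 (+1); matched 2.
Augmenting path A3→B2 (+1); matched 3.
Augmenting path A4→B1→A1→B5 (+1); matched 4.
No augmenting path remains; maximum matching = 4.
König certificate: {A1, A2, B1, B2} is a vertex cover of size 4 (every listed pair touches it), so no matching can be larger.

4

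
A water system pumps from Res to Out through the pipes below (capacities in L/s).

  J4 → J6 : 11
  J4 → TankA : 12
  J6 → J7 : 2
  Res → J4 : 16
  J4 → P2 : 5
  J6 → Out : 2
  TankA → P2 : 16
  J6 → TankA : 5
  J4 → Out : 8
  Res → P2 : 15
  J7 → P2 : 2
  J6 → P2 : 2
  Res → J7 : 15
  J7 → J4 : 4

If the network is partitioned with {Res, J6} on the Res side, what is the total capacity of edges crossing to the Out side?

57

Edges leaving {Res, J6}: Res→J4 (16), Res→J7 (15), Res→P2 (15), J6→J7 (2), J6→TankA (5), J6→P2 (2), J6→Out (2).
Cut capacity = 16 + 15 + 15 + 2 + 5 + 2 + 2 = 57.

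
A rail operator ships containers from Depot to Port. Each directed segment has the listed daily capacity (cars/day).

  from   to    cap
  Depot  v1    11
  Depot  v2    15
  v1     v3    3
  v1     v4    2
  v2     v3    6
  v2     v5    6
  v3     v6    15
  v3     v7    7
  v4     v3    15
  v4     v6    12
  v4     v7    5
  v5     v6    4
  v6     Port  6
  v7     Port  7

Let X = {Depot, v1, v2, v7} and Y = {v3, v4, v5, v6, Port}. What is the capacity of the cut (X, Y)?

24

Edges leaving {Depot, v1, v2, v7}: v1→v3 (3), v1→v4 (2), v2→v3 (6), v2→v5 (6), v7→Port (7).
Cut capacity = 3 + 2 + 6 + 6 + 7 = 24.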